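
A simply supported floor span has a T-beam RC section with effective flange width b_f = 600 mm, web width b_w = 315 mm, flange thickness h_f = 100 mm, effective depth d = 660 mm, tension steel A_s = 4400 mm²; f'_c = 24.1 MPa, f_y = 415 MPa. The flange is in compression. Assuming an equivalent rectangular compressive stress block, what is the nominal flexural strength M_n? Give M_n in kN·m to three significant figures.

M_n ≈ 1060 kN·m

Tension: T = A_s f_y = 4400 × 415 = 1826000 N.
Try a within the flange: a = T/(0.85 f'_c b_f) = 1826000/(0.85 × 24.1 × 600) = 148.56 mm.
a = 148.56 > h_f = 100 mm: the block extends into the web. Split into flange-overhang and web parts.
C_f = 0.85 f'_c (b_f − b_w) h_f = 0.85 × 24.1 × (600 − 315) × 100 = 583823 N.
Remaining web compression depth: a_w = (T − C_f)/(0.85 f'_c b_w) = (1826000 − 583823)/(0.85 × 24.1 × 315) = 192.50 mm.
M_n = C_f(d − h_f/2) + (T − C_f)(d − a_w/2) = 583823 × (660 − 50) + 1242177 × (660 − 96.25) = 356.13 + 700.28 = 1056.41 × 10⁶ N·mm.
M_n = 1056.41 kN·m.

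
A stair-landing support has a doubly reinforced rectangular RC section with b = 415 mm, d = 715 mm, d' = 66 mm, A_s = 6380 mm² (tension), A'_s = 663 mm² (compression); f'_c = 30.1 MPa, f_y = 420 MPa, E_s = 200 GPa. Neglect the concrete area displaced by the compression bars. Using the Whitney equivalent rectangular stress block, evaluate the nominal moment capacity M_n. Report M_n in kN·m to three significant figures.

M_n ≈ 1630 kN·m

Assume both tension and compression steel yield.
Net tension couple steel: A_s − A'_s = 5717 mm².
a = (A_s − A'_s) f_y / (0.85 f'_c b) = 2401140/(0.85 × 30.1 × 415) = 226.14 mm.
c = a/β₁ = 226.14/0.835 = 270.83 mm; ε'_s = 0.003(c − d')/c = 0.0023 ≥ f_y/E_s = 0.0021, so compression steel does yield.
M_n = (A_s − A'_s) f_y (d − a/2) + A'_s f_y (d − d') = [2401140 × (715 − 113.07) + 278460 × (715 − 66)] × 10⁻⁶ = 1445.32 + 180.72 = 1626.04 kN·m.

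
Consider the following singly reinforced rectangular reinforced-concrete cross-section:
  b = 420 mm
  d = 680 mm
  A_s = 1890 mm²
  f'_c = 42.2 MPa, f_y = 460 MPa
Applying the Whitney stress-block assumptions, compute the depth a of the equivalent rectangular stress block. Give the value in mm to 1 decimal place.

a ≈ 57.7 mm

T = A_s f_y = 1890 × 460 = 869400 N = 869.4 kN.
Setting C = 0.85 f'_c a b equal to T: a = 869400/(0.85 × 42.2 × 420) = 57.7 mm.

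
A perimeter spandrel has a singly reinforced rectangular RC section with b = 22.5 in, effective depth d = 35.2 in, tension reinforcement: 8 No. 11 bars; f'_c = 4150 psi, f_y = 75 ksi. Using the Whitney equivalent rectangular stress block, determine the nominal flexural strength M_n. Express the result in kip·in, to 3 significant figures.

A_s = 8 × 1.56 = 12.48 in².
T = A_s f_y = 12.48 × 75 = 936 kips.
a = T/(0.85 f'_c b) = 936/(0.85 × 4.15 × 22.5) = 11.793 in.
M_n = T(d − a/2) = 936 × (35.2 − 5.8965) = 27428.1 kip·in.

M_n ≈ 27400 kip·in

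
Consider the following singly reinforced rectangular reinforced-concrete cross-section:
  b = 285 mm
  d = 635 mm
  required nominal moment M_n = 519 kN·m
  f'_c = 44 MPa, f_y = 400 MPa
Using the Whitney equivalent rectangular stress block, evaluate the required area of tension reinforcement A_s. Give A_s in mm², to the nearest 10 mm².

A_s ≈ 2180 mm²

With M_n = 0.85 f'_c a b (d − a/2), solve the quadratic for a:
a = d − √(d² − 2M_n/(0.85 f'_c b)) = 635 − √(635² − 2 × 519×10⁶/(0.85 × 44 × 285)) = 81.97 mm.
A_s = 0.85 f'_c a b / f_y = 0.85 × 44 × 81.97 × 285 / 400 = 2184.3 mm².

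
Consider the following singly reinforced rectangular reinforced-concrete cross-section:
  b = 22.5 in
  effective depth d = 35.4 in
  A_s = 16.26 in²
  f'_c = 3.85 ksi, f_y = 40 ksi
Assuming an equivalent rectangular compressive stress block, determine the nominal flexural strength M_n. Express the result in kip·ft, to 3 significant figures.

T = A_s f_y = 16.26 × 40 = 650.4 kips.
a = T/(0.85 f'_c b) = 650.4/(0.85 × 3.85 × 22.5) = 8.833 in.
M_n = T(d − a/2) = 650.4 × (35.4 − 4.4165) = 20151.7 kip·in = 20151.7/12 = 1679.31 kip·ft.

M_n ≈ 1680 kip·ft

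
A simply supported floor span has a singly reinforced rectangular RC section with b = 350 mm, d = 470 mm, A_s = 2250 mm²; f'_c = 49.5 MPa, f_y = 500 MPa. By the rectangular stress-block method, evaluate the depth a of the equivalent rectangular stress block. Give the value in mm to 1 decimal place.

a ≈ 76.4 mm

T = A_s f_y = 2250 × 500 = 1125000 N = 1125 kN.
Setting C = 0.85 f'_c a b equal to T: a = 1125000/(0.85 × 49.5 × 350) = 76.4 mm.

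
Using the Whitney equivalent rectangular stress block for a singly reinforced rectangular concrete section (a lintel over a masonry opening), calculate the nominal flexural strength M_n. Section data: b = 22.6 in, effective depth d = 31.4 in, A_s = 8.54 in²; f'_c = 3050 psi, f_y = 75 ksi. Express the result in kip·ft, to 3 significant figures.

M_n ≈ 1380 kip·ft

T = A_s f_y = 8.54 × 75 = 640.5 kips.
a = T/(0.85 f'_c b) = 640.5/(0.85 × 3.05 × 22.6) = 10.932 in.
M_n = T(d − a/2) = 640.5 × (31.4 − 5.466) = 16610.7 kip·in = 16610.7/12 = 1384.23 kip·ft.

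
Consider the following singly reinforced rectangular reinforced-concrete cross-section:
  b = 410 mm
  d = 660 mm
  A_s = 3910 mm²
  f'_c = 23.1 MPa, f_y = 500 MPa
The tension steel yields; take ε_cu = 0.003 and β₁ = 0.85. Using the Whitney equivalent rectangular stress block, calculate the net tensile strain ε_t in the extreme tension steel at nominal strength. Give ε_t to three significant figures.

ε_t ≈ 0.00393

a = A_s f_y/(0.85 f'_c b) = 242.85 mm.
β₁ = 0.85, so c = a/β₁ = 242.85/0.85 = 285.71 mm.
From the linear strain diagram with ε_cu = 0.003: ε_t = 0.003 (d − c)/c = 0.003 × (660 − 285.71)/285.71 = 0.00393.
ε_t < 0.004 — the section is over-reinforced for flexure under ACI limits.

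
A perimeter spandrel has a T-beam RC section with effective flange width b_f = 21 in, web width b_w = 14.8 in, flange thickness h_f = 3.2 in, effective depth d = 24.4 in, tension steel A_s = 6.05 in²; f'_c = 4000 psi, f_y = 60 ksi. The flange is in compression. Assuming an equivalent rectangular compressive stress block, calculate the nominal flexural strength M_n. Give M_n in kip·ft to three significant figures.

Tension: T = A_s f_y = 6.05 × 60 = 363 kips.
Try a within the flange: a = T/(0.85 f'_c b_f) = 363/(0.85 × 4 × 21) = 5.084 in.
a = 5.084 > h_f = 3.2 in: the block extends into the web. Split into flange-overhang and web parts.
C_f = 0.85 f'_c (b_f − b_w) h_f = 0.85 × 4 × (21 − 14.8) × 3.2 = 67.5 kips.
Remaining web compression depth: a_w = (T − C_f)/(0.85 f'_c b_w) = (363 − 67.5)/(0.85 × 4 × 14.8) = 5.872 in.
M_n = C_f(d − h_f/2) + (T − C_f)(d − a_w/2) = 67.5 × (24.4 − 1.6) + 295.5 × (24.4 − 2.936) = 1539.0 + 6342.6 = 7881.6 kip·in.
M_n = 7881.6/12 = 656.80 kip·ft.

M_n ≈ 657 kip·ft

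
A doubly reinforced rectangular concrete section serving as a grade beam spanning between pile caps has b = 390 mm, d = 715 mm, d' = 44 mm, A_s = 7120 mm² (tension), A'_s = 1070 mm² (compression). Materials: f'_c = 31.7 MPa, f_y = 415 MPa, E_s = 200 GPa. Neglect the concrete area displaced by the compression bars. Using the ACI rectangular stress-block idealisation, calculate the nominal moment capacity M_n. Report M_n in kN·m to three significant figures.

Assume both tension and compression steel yield.
Net tension couple steel: A_s − A'_s = 6050 mm².
a = (A_s − A'_s) f_y / (0.85 f'_c b) = 2510750/(0.85 × 31.7 × 390) = 238.92 mm.
c = a/β₁ = 238.92/0.824 = 289.95 mm; ε'_s = 0.003(c − d')/c = 0.0025 ≥ f_y/E_s = 0.0021, so compression steel does yield.
M_n = (A_s − A'_s) f_y (d − a/2) + A'_s f_y (d − d') = [2510750 × (715 − 119.46) + 444050 × (715 − 44)] × 10⁻⁶ = 1495.25 + 297.96 = 1793.21 kN·m.

M_n ≈ 1790 kN·m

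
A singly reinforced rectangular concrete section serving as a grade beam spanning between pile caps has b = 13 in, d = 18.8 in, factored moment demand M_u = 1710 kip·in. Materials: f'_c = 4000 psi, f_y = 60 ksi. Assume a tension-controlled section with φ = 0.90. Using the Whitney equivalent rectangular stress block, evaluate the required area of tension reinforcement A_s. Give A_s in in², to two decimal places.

M_n = M_u/φ = 1710/0.90 = 1900 kip·in.
From M_n = 0.85 f'_c a b (d − a/2):
a = d − √(d² − 2M_n/(0.85 f'_c b)) = 18.8 − √(18.8² − 2 × 1900/(0.85 × 4 × 13)) = 2.446 in.
A_s = 0.85 f'_c a b / f_y = 0.85 × 4 × 2.446 × 13 / 60 = 1.802 in².

A_s ≈ 1.80 in²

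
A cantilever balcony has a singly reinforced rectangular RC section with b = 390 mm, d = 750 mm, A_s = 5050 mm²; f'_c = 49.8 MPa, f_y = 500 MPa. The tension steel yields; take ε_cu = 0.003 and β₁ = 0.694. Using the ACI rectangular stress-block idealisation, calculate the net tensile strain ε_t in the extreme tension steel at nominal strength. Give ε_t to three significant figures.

a = A_s f_y/(0.85 f'_c b) = 152.95 mm.
β₁ = 0.694, so c = a/β₁ = 152.95/0.694 = 220.39 mm.
From the linear strain diagram with ε_cu = 0.003: ε_t = 0.003 (d − c)/c = 0.003 × (750 − 220.39)/220.39 = 0.00721.
Since ε_t ≥ 0.005, the section is tension-controlled.

ε_t ≈ 0.00721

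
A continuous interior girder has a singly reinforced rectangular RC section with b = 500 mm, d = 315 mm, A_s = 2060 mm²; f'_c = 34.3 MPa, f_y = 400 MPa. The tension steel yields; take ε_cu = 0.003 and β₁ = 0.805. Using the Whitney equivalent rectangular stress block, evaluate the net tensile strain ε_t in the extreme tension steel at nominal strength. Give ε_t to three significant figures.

ε_t ≈ 0.0105

a = A_s f_y/(0.85 f'_c b) = 56.53 mm.
β₁ = 0.805, so c = a/β₁ = 56.53/0.805 = 70.22 mm.
From the linear strain diagram with ε_cu = 0.003: ε_t = 0.003 (d − c)/c = 0.003 × (315 − 70.22)/70.22 = 0.0105.
Since ε_t ≥ 0.005, the section is tension-controlled.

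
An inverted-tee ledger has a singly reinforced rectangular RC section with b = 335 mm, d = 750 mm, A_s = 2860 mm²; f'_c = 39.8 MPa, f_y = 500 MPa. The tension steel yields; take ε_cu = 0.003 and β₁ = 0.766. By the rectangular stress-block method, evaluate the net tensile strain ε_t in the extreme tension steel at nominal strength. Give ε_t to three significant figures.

ε_t ≈ 0.0107

a = A_s f_y/(0.85 f'_c b) = 126.18 mm.
β₁ = 0.766, so c = a/β₁ = 126.18/0.766 = 164.73 mm.
From the linear strain diagram with ε_cu = 0.003: ε_t = 0.003 (d − c)/c = 0.003 × (750 − 164.73)/164.73 = 0.0107.
Since ε_t ≥ 0.005, the section is tension-controlled.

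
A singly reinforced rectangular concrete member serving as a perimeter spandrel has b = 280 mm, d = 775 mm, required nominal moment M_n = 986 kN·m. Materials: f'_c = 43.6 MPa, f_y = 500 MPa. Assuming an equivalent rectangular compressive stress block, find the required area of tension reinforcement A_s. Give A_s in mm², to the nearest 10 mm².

A_s ≈ 2790 mm²

With M_n = 0.85 f'_c a b (d − a/2), solve the quadratic for a:
a = d − √(d² − 2M_n/(0.85 f'_c b)) = 775 − √(775² − 2 × 986×10⁶/(0.85 × 43.6 × 280)) = 134.23 mm.
A_s = 0.85 f'_c a b / f_y = 0.85 × 43.6 × 134.23 × 280 / 500 = 2785.8 mm².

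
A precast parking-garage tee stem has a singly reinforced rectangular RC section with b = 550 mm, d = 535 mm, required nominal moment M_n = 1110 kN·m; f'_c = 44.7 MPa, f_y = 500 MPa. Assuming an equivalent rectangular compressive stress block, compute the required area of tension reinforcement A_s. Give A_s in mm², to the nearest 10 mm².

A_s ≈ 4630 mm²

With M_n = 0.85 f'_c a b (d − a/2), solve the quadratic for a:
a = d − √(d² − 2M_n/(0.85 f'_c b)) = 535 − √(535² − 2 × 1110×10⁶/(0.85 × 44.7 × 550)) = 110.75 mm.
A_s = 0.85 f'_c a b / f_y = 0.85 × 44.7 × 110.75 × 550 / 500 = 4628.7 mm².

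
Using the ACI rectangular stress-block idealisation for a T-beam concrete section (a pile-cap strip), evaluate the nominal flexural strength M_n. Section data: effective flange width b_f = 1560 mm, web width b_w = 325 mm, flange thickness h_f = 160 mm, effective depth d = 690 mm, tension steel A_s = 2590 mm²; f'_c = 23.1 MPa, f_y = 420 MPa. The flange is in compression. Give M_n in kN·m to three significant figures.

M_n ≈ 731 kN·m

Tension: T = A_s f_y = 2590 × 420 = 1087800 N.
Try a within the flange: a = T/(0.85 f'_c b_f) = 1087800/(0.85 × 23.1 × 1560) = 35.51 mm.
Since a = 35.51 ≤ h_f = 160 mm, the stress block lies entirely in the flange; analyse as a rectangular beam of width b_f.
M_n = T(d − a/2) = 1087800 × (690 − 17.755) = 731.27 × 10⁶ N·mm.
M_n = 731.27 kN·m.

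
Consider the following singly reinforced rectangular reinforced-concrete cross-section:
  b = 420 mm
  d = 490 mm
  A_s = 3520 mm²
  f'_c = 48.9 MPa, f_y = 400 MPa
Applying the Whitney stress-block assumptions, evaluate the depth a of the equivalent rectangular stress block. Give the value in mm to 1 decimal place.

a ≈ 80.7 mm

T = A_s f_y = 3520 × 400 = 1408000 N = 1408 kN.
Setting C = 0.85 f'_c a b equal to T: a = 1408000/(0.85 × 48.9 × 420) = 80.7 mm.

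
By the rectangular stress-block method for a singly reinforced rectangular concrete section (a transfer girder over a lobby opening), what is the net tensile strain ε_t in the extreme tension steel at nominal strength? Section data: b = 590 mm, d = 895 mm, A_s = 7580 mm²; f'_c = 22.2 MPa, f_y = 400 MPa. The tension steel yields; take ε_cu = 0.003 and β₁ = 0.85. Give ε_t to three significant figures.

a = A_s f_y/(0.85 f'_c b) = 272.34 mm.
β₁ = 0.85, so c = a/β₁ = 272.34/0.85 = 320.40 mm.
From the linear strain diagram with ε_cu = 0.003: ε_t = 0.003 (d − c)/c = 0.003 × (895 − 320.40)/320.40 = 0.00538.
Since ε_t ≥ 0.005, the section is tension-controlled.

ε_t ≈ 0.00538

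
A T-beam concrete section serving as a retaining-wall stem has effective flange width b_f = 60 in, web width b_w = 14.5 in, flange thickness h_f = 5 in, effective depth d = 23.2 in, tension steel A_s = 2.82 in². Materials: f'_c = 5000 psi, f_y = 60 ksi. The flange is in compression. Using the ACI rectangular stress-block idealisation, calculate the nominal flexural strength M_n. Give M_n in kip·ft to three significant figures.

Tension: T = A_s f_y = 2.82 × 60 = 169.2 kips.
Try a within the flange: a = T/(0.85 f'_c b_f) = 169.2/(0.85 × 5 × 60) = 0.664 in.
Since a = 0.664 ≤ h_f = 5 in, the stress block lies entirely in the flange; analyse as a rectangular beam of width b_f.
M_n = T(d − a/2) = 169.2 × (23.2 − 0.332) = 3869.3 kip·in.
M_n = 3869.3/12 = 322.44 kip·ft.

M_n ≈ 322 kip·ft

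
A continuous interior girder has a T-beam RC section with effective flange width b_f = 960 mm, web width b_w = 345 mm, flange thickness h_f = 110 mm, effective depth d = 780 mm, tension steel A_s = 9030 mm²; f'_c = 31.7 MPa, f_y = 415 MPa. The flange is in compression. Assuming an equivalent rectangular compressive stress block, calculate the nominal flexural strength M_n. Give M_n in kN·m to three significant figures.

Tension: T = A_s f_y = 9030 × 415 = 3747450 N.
Try a within the flange: a = T/(0.85 f'_c b_f) = 3747450/(0.85 × 31.7 × 960) = 144.87 mm.
a = 144.87 > h_f = 110 mm: the block extends into the web. Split into flange-overhang and web parts.
C_f = 0.85 f'_c (b_f − b_w) h_f = 0.85 × 31.7 × (960 − 345) × 110 = 1822829 N.
Remaining web compression depth: a_w = (T − C_f)/(0.85 f'_c b_w) = (3747450 − 1822829)/(0.85 × 31.7 × 345) = 207.04 mm.
M_n = C_f(d − h_f/2) + (T − C_f)(d − a_w/2) = 1822829 × (780 − 55) + 1924621 × (780 − 103.52) = 1321.55 + 1301.97 = 2623.52 × 10⁶ N·mm.
M_n = 2623.52 kN·m.

M_n ≈ 2620 kN·m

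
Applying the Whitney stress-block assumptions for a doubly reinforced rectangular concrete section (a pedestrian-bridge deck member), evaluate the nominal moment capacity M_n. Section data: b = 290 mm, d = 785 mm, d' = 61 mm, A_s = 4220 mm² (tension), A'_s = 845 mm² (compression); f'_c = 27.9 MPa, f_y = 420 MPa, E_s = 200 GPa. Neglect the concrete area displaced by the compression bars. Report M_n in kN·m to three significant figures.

Assume both tension and compression steel yield.
Net tension couple steel: A_s − A'_s = 3375 mm².
a = (A_s − A'_s) f_y / (0.85 f'_c b) = 1417500/(0.85 × 27.9 × 290) = 206.11 mm.
c = a/β₁ = 206.11/0.85 = 242.48 mm; ε'_s = 0.003(c − d')/c = 0.0022 ≥ f_y/E_s = 0.0021, so compression steel does yield.
M_n = (A_s − A'_s) f_y (d − a/2) + A'_s f_y (d − d') = [1417500 × (785 − 103.055) + 354900 × (785 − 61)] × 10⁻⁶ = 966.66 + 256.95 = 1223.61 kN·m.

M_n ≈ 1220 kN·m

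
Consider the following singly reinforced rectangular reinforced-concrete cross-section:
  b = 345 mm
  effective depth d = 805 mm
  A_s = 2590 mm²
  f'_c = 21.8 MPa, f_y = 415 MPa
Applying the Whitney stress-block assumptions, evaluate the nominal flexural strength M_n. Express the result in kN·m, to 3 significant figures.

T = A_s f_y = 2590 × 415 = 1074850 N = 1074.85 kN.
From C = T: a = T/(0.85 f'_c b) = 1074850/(0.85 × 21.8 × 345) = 168.13 mm.
M_n = T(d − a/2) = 1074.85 kN × (805 − 84.065) mm = 774.90 kN·m.

M_n ≈ 775 kN·m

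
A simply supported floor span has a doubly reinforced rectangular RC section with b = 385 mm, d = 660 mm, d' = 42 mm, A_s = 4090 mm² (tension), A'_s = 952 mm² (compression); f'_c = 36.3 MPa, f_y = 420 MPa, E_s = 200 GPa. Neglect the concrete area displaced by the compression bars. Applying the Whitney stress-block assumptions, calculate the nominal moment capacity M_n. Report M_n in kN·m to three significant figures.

M_n ≈ 1040 kN·m

Assume both tension and compression steel yield.
Net tension couple steel: A_s − A'_s = 3138 mm².
a = (A_s − A'_s) f_y / (0.85 f'_c b) = 1317960/(0.85 × 36.3 × 385) = 110.95 mm.
c = a/β₁ = 110.95/0.791 = 140.27 mm; ε'_s = 0.003(c − d')/c = 0.0021 ≥ f_y/E_s = 0.0021, so compression steel does yield.
M_n = (A_s − A'_s) f_y (d − a/2) + A'_s f_y (d − d') = [1317960 × (660 − 55.475) + 399840 × (660 − 42)] × 10⁻⁶ = 796.74 + 247.10 = 1043.84 kN·m.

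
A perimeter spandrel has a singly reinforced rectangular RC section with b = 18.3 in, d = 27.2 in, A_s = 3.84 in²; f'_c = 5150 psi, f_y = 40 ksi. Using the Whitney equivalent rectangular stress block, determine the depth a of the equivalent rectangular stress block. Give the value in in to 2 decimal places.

a ≈ 1.92 in

T = A_s f_y = 3.84 × 40 = 153.6 kips.
a = T/(0.85 f'_c b) = 153.6/(0.85 × 5.15 × 18.3) = 1.92 in.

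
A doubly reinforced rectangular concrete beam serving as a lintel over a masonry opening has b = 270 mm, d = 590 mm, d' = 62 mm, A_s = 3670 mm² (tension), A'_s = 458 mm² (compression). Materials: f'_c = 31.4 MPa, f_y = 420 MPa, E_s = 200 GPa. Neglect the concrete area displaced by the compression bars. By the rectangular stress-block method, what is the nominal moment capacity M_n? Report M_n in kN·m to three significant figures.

M_n ≈ 771 kN·m

Assume both tension and compression steel yield.
Net tension couple steel: A_s − A'_s = 3212 mm².
a = (A_s − A'_s) f_y / (0.85 f'_c b) = 1349040/(0.85 × 31.4 × 270) = 187.20 mm.
c = a/β₁ = 187.20/0.826 = 226.63 mm; ε'_s = 0.003(c − d')/c = 0.0022 ≥ f_y/E_s = 0.0021, so compression steel does yield.
M_n = (A_s − A'_s) f_y (d − a/2) + A'_s f_y (d − d') = [1349040 × (590 − 93.6) + 192360 × (590 − 62)] × 10⁻⁶ = 669.66 + 101.57 = 771.23 kN·m.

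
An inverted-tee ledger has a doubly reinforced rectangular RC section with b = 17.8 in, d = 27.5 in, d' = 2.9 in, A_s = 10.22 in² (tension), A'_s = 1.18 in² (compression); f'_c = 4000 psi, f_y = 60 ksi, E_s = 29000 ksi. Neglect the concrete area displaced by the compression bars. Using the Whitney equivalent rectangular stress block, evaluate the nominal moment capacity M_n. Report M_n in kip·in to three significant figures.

M_n ≈ 14200 kip·in

Assume both steels yield.
a = (A_s − A'_s) f_y/(0.85 f'_c b) = (10.22 − 1.18) × 60/(0.85 × 4 × 17.8) = 8.962 in.
c = a/β₁ = 8.962/0.85 = 10.544 in; ε'_s = 0.003(c − d')/c = 0.0022 ≥ ε_y = 0.0021, so the compression steel yields.
M_n = (A_s − A'_s) f_y (d − a/2) + A'_s f_y (d − d') = 542.4 × (27.5 − 4.481) + 70.8 × (27.5 − 2.9) = 12485.5 + 1741.7 = 14227.2 kip·in.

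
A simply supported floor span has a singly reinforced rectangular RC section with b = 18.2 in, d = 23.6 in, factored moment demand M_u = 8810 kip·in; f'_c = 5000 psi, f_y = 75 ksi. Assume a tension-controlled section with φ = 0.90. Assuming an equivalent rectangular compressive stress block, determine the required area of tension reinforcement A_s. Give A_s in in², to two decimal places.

M_n = M_u/φ = 8810/0.90 = 9788.89 kip·in.
From M_n = 0.85 f'_c a b (d − a/2):
a = d − √(d² − 2M_n/(0.85 f'_c b)) = 23.6 − √(23.6² − 2 × 9788.89/(0.85 × 5 × 18.2)) = 6.169 in.
A_s = 0.85 f'_c a b / f_y = 0.85 × 5 × 6.169 × 18.2 / 75 = 6.362 in².

A_s ≈ 6.36 in²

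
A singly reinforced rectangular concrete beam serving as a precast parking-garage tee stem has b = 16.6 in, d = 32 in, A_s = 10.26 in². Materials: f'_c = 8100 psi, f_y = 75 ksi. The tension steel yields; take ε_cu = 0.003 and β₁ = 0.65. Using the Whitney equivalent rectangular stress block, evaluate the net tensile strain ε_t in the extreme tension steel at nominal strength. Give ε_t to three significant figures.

ε_t ≈ 0.00627

a = A_s f_y/(0.85 f'_c b) = 6.733 in.
β₁ = 0.65, so c = a/β₁ = 6.733/0.65 = 10.358 in.
From the linear strain diagram with ε_cu = 0.003: ε_t = 0.003 (d − c)/c = 0.003 × (32 − 10.358)/10.358 = 0.00627.
Since ε_t ≥ 0.005, the section is tension-controlled.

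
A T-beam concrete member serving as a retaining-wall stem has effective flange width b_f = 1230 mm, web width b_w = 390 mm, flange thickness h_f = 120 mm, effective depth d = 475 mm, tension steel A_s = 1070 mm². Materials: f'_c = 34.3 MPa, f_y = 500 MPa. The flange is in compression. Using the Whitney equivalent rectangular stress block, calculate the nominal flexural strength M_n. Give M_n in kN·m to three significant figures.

M_n ≈ 250 kN·m

Tension: T = A_s f_y = 1070 × 500 = 535000 N.
Try a within the flange: a = T/(0.85 f'_c b_f) = 535000/(0.85 × 34.3 × 1230) = 14.92 mm.
Since a = 14.92 ≤ h_f = 120 mm, the stress block lies entirely in the flange; analyse as a rectangular beam of width b_f.
M_n = T(d − a/2) = 535000 × (475 − 7.46) = 250.13 × 10⁶ N·mm.
M_n = 250.13 kN·m.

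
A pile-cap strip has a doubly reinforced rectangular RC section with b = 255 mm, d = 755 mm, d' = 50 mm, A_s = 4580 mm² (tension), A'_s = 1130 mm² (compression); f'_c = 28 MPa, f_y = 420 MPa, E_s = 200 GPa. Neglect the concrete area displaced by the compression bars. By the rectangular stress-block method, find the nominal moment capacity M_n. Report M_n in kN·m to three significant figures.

M_n ≈ 1260 kN·m

Assume both tension and compression steel yield.
Net tension couple steel: A_s − A'_s = 3450 mm².
a = (A_s − A'_s) f_y / (0.85 f'_c b) = 1449000/(0.85 × 28 × 255) = 238.75 mm.
c = a/β₁ = 238.75/0.85 = 280.88 mm; ε'_s = 0.003(c − d')/c = 0.0025 ≥ f_y/E_s = 0.0021, so compression steel does yield.
M_n = (A_s − A'_s) f_y (d − a/2) + A'_s f_y (d − d') = [1449000 × (755 − 119.375) + 474600 × (755 − 50)] × 10⁻⁶ = 921.02 + 334.59 = 1255.61 kN·m.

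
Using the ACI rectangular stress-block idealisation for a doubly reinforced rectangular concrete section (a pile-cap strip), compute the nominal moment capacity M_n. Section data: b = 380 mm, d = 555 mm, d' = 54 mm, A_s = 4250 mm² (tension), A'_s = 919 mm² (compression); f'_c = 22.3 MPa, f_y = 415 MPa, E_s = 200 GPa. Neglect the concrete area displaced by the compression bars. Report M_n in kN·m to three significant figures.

Assume both tension and compression steel yield.
Net tension couple steel: A_s − A'_s = 3331 mm².
a = (A_s − A'_s) f_y / (0.85 f'_c b) = 1382365/(0.85 × 22.3 × 380) = 191.92 mm.
c = a/β₁ = 191.92/0.85 = 225.79 mm; ε'_s = 0.003(c − d')/c = 0.0023 ≥ f_y/E_s = 0.0021, so compression steel does yield.
M_n = (A_s − A'_s) f_y (d − a/2) + A'_s f_y (d − d') = [1382365 × (555 − 95.96) + 381385 × (555 − 54)] × 10⁻⁶ = 634.56 + 191.07 = 825.63 kN·m.

M_n ≈ 826 kN·m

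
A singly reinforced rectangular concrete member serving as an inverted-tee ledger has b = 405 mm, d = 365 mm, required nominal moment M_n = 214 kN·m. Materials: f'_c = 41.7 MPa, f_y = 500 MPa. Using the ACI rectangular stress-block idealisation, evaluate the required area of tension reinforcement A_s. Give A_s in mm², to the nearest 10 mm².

A_s ≈ 1250 mm²

With M_n = 0.85 f'_c a b (d − a/2), solve the quadratic for a:
a = d − √(d² − 2M_n/(0.85 f'_c b)) = 365 − √(365² − 2 × 214×10⁶/(0.85 × 41.7 × 405)) = 43.43 mm.
A_s = 0.85 f'_c a b / f_y = 0.85 × 41.7 × 43.43 × 405 / 500 = 1246.9 mm².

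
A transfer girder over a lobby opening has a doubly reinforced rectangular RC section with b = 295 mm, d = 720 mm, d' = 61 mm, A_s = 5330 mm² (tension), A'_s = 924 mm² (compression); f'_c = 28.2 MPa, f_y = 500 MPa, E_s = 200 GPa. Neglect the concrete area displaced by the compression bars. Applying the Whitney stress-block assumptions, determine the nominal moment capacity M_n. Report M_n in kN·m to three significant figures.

Assume both tension and compression steel yield.
Net tension couple steel: A_s − A'_s = 4406 mm².
a = (A_s − A'_s) f_y / (0.85 f'_c b) = 2203000/(0.85 × 28.2 × 295) = 311.55 mm.
c = a/β₁ = 311.55/0.849 = 366.96 mm; ε'_s = 0.003(c − d')/c = 0.0025 ≥ f_y/E_s = 0.0025, so compression steel does yield.
M_n = (A_s − A'_s) f_y (d − a/2) + A'_s f_y (d − d') = [2203000 × (720 − 155.775) + 462000 × (720 − 61)] × 10⁻⁶ = 1242.99 + 304.46 = 1547.45 kN·m.

M_n ≈ 1550 kN·m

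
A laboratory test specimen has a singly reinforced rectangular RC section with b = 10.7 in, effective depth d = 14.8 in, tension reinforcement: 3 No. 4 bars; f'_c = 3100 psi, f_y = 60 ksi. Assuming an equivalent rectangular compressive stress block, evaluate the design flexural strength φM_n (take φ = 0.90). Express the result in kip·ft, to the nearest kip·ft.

φM_n ≈ 38 kip·ft

A_s = 3 × 0.2 = 0.6 in².
T = A_s f_y = 0.6 × 60 = 36 kips.
a = T/(0.85 f'_c b) = 36/(0.85 × 3.1 × 10.7) = 1.277 in.
M_n = T(d − a/2) = 36 × (14.8 − 0.6385) = 509.8 kip·in = 509.8/12 = 42.48 kip·ft.
φM_n = 0.90 × 42.48 = 38.23 kip·ft.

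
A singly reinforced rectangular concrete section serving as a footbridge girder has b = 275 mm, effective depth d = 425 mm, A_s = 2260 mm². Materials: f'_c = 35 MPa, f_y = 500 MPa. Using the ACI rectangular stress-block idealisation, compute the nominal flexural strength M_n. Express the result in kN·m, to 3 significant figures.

T = A_s f_y = 2260 × 500 = 1130000 N = 1130 kN.
From C = T: a = T/(0.85 f'_c b) = 1130000/(0.85 × 35 × 275) = 138.12 mm.
M_n = T(d − a/2) = 1130 kN × (425 − 69.06) mm = 402.21 kN·m.

M_n ≈ 402 kN·m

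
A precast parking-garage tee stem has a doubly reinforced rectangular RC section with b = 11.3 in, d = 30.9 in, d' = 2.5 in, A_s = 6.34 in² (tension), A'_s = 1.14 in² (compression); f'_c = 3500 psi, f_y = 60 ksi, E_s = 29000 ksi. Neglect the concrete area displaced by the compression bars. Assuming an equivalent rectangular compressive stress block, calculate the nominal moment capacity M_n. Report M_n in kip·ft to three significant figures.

M_n ≈ 845 kip·ft

Assume both steels yield.
a = (A_s − A'_s) f_y/(0.85 f'_c b) = (6.34 − 1.14) × 60/(0.85 × 3.5 × 11.3) = 9.281 in.
c = a/β₁ = 9.281/0.85 = 10.919 in; ε'_s = 0.003(c − d')/c = 0.0023 ≥ ε_y = 0.0021, so the compression steel yields.
M_n = (A_s − A'_s) f_y (d − a/2) + A'_s f_y (d − d') = 312 × (30.9 − 4.6405) + 68.4 × (30.9 − 2.5) = 8193.0 + 1942.6 = 10135.6 kip·in = 10135.6/12 = 844.63 kip·ft.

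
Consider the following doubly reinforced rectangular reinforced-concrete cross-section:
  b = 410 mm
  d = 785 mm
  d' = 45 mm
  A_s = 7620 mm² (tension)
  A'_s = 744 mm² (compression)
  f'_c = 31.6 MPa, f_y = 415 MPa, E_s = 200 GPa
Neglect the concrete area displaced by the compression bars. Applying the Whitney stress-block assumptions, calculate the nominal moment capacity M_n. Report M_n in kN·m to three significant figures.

Assume both tension and compression steel yield.
Net tension couple steel: A_s − A'_s = 6876 mm².
a = (A_s − A'_s) f_y / (0.85 f'_c b) = 2853540/(0.85 × 31.6 × 410) = 259.12 mm.
c = a/β₁ = 259.12/0.824 = 314.47 mm; ε'_s = 0.003(c − d')/c = 0.0026 ≥ f_y/E_s = 0.0021, so compression steel does yield.
M_n = (A_s − A'_s) f_y (d − a/2) + A'_s f_y (d − d') = [2853540 × (785 − 129.56) + 308760 × (785 − 45)] × 10⁻⁶ = 1870.32 + 228.48 = 2098.80 kN·m.

M_n ≈ 2100 kN·m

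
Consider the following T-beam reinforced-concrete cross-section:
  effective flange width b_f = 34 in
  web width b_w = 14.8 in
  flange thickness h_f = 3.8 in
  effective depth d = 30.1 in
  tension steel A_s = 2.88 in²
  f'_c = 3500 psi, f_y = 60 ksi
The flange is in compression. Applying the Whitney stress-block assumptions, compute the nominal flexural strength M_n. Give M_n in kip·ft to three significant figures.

Tension: T = A_s f_y = 2.88 × 60 = 172.8 kips.
Try a within the flange: a = T/(0.85 f'_c b_f) = 172.8/(0.85 × 3.5 × 34) = 1.708 in.
Since a = 1.708 ≤ h_f = 3.8 in, the stress block lies entirely in the flange; analyse as a rectangular beam of width b_f.
M_n = T(d − a/2) = 172.8 × (30.1 − 0.854) = 5053.7 kip·in.
M_n = 5053.7/12 = 421.14 kip·ft.

M_n ≈ 421 kip·ft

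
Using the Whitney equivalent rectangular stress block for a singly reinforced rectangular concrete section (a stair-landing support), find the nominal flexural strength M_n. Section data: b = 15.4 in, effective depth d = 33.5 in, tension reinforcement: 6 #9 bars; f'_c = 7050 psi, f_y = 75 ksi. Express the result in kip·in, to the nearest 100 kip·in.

A_s = 6 × 1 = 6 in².
T = A_s f_y = 6 × 75 = 450 kips.
a = T/(0.85 f'_c b) = 450/(0.85 × 7.05 × 15.4) = 4.876 in.
M_n = T(d − a/2) = 450 × (33.5 − 2.438) = 13977.9 kip·in.

M_n ≈ 14000 kip·in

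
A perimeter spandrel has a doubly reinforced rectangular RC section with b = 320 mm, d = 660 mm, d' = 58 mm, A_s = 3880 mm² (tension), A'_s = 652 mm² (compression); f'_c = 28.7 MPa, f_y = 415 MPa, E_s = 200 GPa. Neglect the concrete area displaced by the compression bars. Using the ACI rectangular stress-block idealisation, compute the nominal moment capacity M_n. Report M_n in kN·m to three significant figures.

M_n ≈ 932 kN·m

Assume both tension and compression steel yield.
Net tension couple steel: A_s − A'_s = 3228 mm².
a = (A_s − A'_s) f_y / (0.85 f'_c b) = 1339620/(0.85 × 28.7 × 320) = 171.61 mm.
c = a/β₁ = 171.61/0.845 = 203.09 mm; ε'_s = 0.003(c − d')/c = 0.0021 ≥ f_y/E_s = 0.0021, so compression steel does yield.
M_n = (A_s − A'_s) f_y (d − a/2) + A'_s f_y (d − d') = [1339620 × (660 − 85.805) + 270580 × (660 − 58)] × 10⁻⁶ = 769.20 + 162.89 = 932.09 kN·m.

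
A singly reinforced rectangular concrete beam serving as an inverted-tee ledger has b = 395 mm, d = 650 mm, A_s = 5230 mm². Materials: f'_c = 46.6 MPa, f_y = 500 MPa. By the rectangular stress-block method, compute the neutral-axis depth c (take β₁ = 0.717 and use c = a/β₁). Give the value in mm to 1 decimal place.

T = A_s f_y = 5230 × 500 = 2615000 N = 2615 kN.
Setting C = 0.85 f'_c a b equal to T: a = 2615000/(0.85 × 46.6 × 395) = 167.136 mm.
With β₁ = 0.717, c = a/β₁ = 167.136/0.717 = 233.1 mm.

c ≈ 233.1 mm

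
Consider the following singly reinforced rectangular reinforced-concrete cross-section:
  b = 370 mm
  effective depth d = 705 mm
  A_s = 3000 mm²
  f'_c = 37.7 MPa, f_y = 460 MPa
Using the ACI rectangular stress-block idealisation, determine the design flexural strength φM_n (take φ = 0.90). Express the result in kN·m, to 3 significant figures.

φM_n ≈ 803 kN·m

T = A_s f_y = 3000 × 460 = 1380000 N = 1380 kN.
From C = T: a = T/(0.85 f'_c b) = 1380000/(0.85 × 37.7 × 370) = 116.39 mm.
M_n = T(d − a/2) = 1380 kN × (705 − 58.195) mm = 892.59 kN·m.
φM_n = 0.90 × 892.59 = 803.33 kN·m.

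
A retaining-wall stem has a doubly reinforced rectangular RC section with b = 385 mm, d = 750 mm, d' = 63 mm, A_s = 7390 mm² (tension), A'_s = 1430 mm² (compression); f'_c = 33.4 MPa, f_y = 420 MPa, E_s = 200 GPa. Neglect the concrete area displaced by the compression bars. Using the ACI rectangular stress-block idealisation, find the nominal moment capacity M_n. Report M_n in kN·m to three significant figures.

Assume both tension and compression steel yield.
Net tension couple steel: A_s − A'_s = 5960 mm².
a = (A_s − A'_s) f_y / (0.85 f'_c b) = 2503200/(0.85 × 33.4 × 385) = 229.02 mm.
c = a/β₁ = 229.02/0.811 = 282.39 mm; ε'_s = 0.003(c − d')/c = 0.0023 ≥ f_y/E_s = 0.0021, so compression steel does yield.
M_n = (A_s − A'_s) f_y (d − a/2) + A'_s f_y (d − d') = [2503200 × (750 − 114.51) + 600600 × (750 − 63)] × 10⁻⁶ = 1590.76 + 412.61 = 2003.37 kN·m.

M_n ≈ 2000 kN·m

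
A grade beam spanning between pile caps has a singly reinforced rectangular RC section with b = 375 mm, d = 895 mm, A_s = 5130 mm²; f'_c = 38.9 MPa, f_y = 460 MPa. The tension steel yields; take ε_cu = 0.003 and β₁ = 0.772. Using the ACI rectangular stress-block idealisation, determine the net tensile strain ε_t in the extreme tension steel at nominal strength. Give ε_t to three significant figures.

a = A_s f_y/(0.85 f'_c b) = 190.32 mm.
β₁ = 0.772, so c = a/β₁ = 190.32/0.772 = 246.53 mm.
From the linear strain diagram with ε_cu = 0.003: ε_t = 0.003 (d − c)/c = 0.003 × (895 − 246.53)/246.53 = 0.00789.
Since ε_t ≥ 0.005, the section is tension-controlled.

ε_t ≈ 0.00789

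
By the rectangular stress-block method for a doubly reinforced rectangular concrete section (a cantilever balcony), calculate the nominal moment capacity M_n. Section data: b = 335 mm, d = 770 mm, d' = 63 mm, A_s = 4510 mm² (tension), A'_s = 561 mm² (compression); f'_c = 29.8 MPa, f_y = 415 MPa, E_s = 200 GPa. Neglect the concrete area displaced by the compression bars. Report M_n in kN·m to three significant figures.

M_n ≈ 1270 kN·m

Assume both tension and compression steel yield.
Net tension couple steel: A_s − A'_s = 3949 mm².
a = (A_s − A'_s) f_y / (0.85 f'_c b) = 1638835/(0.85 × 29.8 × 335) = 193.13 mm.
c = a/β₁ = 193.13/0.837 = 230.74 mm; ε'_s = 0.003(c − d')/c = 0.0022 ≥ f_y/E_s = 0.0021, so compression steel does yield.
M_n = (A_s − A'_s) f_y (d − a/2) + A'_s f_y (d − d') = [1638835 × (770 − 96.565) + 232815 × (770 − 63)] × 10⁻⁶ = 1103.65 + 164.60 = 1268.25 kN·m.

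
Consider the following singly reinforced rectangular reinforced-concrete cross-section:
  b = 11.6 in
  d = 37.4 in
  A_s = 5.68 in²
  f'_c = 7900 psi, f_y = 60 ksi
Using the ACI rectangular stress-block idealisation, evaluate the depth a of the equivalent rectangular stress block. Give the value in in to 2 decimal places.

a ≈ 4.38 in

T = A_s f_y = 5.68 × 60 = 340.8 kips.
a = T/(0.85 f'_c b) = 340.8/(0.85 × 7.9 × 11.6) = 4.38 in.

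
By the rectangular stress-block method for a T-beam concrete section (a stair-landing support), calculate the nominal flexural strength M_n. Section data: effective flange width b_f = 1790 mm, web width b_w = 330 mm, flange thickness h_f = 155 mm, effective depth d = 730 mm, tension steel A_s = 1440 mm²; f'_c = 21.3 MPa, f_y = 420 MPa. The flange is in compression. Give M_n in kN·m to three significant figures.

Tension: T = A_s f_y = 1440 × 420 = 604800 N.
Try a within the flange: a = T/(0.85 f'_c b_f) = 604800/(0.85 × 21.3 × 1790) = 18.66 mm.
Since a = 18.66 ≤ h_f = 155 mm, the stress block lies entirely in the flange; analyse as a rectangular beam of width b_f.
M_n = T(d − a/2) = 604800 × (730 − 9.33) = 435.86 × 10⁶ N·mm.
M_n = 435.86 kN·m.

M_n ≈ 436 kN·m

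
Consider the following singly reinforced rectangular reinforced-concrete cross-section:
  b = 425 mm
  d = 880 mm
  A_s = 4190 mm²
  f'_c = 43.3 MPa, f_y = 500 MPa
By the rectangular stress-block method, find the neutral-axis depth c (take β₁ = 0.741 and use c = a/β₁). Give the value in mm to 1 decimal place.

T = A_s f_y = 4190 × 500 = 2095000 N = 2095 kN.
Setting C = 0.85 f'_c a b equal to T: a = 2095000/(0.85 × 43.3 × 425) = 133.933 mm.
With β₁ = 0.741, c = a/β₁ = 133.933/0.741 = 180.7 mm.

c ≈ 180.7 mm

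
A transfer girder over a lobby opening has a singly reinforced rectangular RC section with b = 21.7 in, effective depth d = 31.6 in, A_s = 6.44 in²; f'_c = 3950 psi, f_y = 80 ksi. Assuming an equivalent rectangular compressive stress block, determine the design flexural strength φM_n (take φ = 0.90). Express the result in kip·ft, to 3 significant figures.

φM_n ≈ 1080 kip·ft

T = A_s f_y = 6.44 × 80 = 515.2 kips.
a = T/(0.85 f'_c b) = 515.2/(0.85 × 3.95 × 21.7) = 7.071 in.
M_n = T(d − a/2) = 515.2 × (31.6 − 3.5355) = 14458.8 kip·in = 14458.8/12 = 1204.90 kip·ft.
φM_n = 0.90 × 1204.90 = 1084.41 kip·ft.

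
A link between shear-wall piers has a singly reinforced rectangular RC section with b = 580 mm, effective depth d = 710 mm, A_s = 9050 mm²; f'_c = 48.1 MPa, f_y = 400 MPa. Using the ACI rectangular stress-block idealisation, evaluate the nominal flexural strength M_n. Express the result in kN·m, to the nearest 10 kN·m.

M_n ≈ 2290 kN·m

T = A_s f_y = 9050 × 400 = 3620000 N = 3620 kN.
From C = T: a = T/(0.85 f'_c b) = 3620000/(0.85 × 48.1 × 580) = 152.66 mm.
M_n = T(d − a/2) = 3620 kN × (710 − 76.33) mm = 2293.89 kN·m.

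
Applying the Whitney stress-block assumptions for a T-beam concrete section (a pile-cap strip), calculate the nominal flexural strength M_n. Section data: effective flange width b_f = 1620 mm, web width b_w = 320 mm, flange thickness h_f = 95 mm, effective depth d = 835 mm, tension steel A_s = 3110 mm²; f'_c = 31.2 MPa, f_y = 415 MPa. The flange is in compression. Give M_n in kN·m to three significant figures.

Tension: T = A_s f_y = 3110 × 415 = 1290650 N.
Try a within the flange: a = T/(0.85 f'_c b_f) = 1290650/(0.85 × 31.2 × 1620) = 30.04 mm.
Since a = 30.04 ≤ h_f = 95 mm, the stress block lies entirely in the flange; analyse as a rectangular beam of width b_f.
M_n = T(d − a/2) = 1290650 × (835 − 15.02) = 1058.31 × 10⁶ N·mm.
M_n = 1058.31 kN·m.

M_n ≈ 1060 kN·m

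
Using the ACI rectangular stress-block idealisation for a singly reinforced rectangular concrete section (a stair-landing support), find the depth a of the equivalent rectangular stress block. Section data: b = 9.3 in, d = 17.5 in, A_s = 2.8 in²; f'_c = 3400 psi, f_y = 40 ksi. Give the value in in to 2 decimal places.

T = A_s f_y = 2.8 × 40 = 112 kips.
a = T/(0.85 f'_c b) = 112/(0.85 × 3.4 × 9.3) = 4.17 in.

a ≈ 4.17 in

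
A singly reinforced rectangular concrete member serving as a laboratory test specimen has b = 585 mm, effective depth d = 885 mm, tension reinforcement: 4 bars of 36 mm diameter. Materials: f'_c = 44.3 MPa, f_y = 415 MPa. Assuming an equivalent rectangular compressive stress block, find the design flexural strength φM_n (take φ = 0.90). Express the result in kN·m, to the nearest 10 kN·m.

φM_n ≈ 1290 kN·m

A_s = 4 × 1018 = 4072 mm².
T = A_s f_y = 4072 × 415 = 1689880 N = 1689.88 kN.
From C = T: a = T/(0.85 f'_c b) = 1689880/(0.85 × 44.3 × 585) = 76.71 mm.
M_n = T(d − a/2) = 1689.88 kN × (885 − 38.355) mm = 1430.73 kN·m.
φM_n = 0.90 × 1430.73 = 1287.66 kN·m.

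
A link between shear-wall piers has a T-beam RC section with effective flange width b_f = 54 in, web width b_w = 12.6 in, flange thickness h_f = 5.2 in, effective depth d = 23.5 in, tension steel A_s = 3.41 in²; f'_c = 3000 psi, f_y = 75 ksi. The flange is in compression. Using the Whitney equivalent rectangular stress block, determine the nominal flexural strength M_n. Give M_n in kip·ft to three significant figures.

M_n ≈ 481 kip·ft

Tension: T = A_s f_y = 3.41 × 75 = 255.75 kips.
Try a within the flange: a = T/(0.85 f'_c b_f) = 255.75/(0.85 × 3 × 54) = 1.857 in.
Since a = 1.857 ≤ h_f = 5.2 in, the stress block lies entirely in the flange; analyse as a rectangular beam of width b_f.
M_n = T(d − a/2) = 255.75 × (23.5 − 0.9285) = 5772.7 kip·in.
M_n = 5772.7/12 = 481.06 kip·ft.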